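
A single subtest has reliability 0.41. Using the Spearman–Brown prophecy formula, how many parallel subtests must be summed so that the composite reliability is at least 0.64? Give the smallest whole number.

k ≥ ρ*(1−ρ₁)/(ρ₁(1−ρ*)) = 0.64·0.59 / (0.41·0.36) = 2.558.
Smallest integer k = 3.

3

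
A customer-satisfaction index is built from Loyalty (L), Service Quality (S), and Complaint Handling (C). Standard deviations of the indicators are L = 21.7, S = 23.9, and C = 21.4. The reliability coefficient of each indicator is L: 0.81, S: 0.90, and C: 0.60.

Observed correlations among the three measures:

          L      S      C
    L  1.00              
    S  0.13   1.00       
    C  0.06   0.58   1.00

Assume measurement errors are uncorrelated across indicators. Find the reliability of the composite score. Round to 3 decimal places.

0.856

Var(L+S+C) = 21.7² + 23.9² + 21.4² + 2·[21.7·23.9·0.13 + 21.7·21.4·0.06 + 23.9·21.4·0.58] = 1500.06 + 783.863 = 2283.92.
With uncorrelated errors the cross-covariances are all true-score covariance, so they carry over unchanged; only the diagonal terms shrink to ρᵢσᵢ².
True-score variance = [21.7²·0.81 + 23.9²·0.90 + 21.4²·0.60] + 783.863 = 1170.29 + 783.863 = 1954.15.
Reliability = 1954.15 / 2283.92 = 0.856.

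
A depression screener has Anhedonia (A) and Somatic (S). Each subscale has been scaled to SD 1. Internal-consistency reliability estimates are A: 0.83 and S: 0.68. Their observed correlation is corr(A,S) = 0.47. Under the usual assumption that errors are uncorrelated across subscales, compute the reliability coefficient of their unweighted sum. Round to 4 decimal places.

Var(A+S) = 2 + 2·[0.47] = 2 + 0.94 = 2.94.
Under uncorrelated errors the observed covariances equal the true-score covariances, so only the own-variance terms attenuate.
True-score variance = [0.83 + 0.68] + 0.94 = 1.51 + 0.94 = 2.45.
Reliability = 2.45 / 2.94 = 0.8333.

0.8333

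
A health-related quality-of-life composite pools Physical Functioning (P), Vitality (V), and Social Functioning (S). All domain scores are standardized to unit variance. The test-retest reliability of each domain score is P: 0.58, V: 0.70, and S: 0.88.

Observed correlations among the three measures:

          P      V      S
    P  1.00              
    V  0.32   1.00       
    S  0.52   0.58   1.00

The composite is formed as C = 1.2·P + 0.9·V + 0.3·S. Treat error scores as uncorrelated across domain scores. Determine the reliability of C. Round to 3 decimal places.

Var(C) = 1.2² + 0.9² + 0.3² + 2·[1.08·0.32 + 0.36·0.52 + 0.27·0.58] = 2.34 + 1.3788 = 3.7188.
Because errors are independent across components, Cov(Tᵢ,Tⱼ) = Cov(Xᵢ,Xⱼ); the off-diagonal part of the true-score variance is the same as above.
True-score variance = [1.2²·0.58 + 0.9²·0.70 + 0.3²·0.88] + 1.3788 = 1.4814 + 1.3788 = 2.8602.
Reliability = 2.8602 / 3.7188 = 0.769.

0.769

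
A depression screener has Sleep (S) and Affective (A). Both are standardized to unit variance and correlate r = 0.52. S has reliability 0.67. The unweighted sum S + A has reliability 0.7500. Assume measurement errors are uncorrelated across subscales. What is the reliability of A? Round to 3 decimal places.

0.570

Var(S+A) = 2 + 2·0.52 = 3.040.
True-score variance = ρ_S + ρ_A + 2·0.52, so 0.7500 = (0.67 + ρ_A + 1.04) / 3.040.
ρ_A = 0.7500·3.040 − 0.67 − 1.04 = 0.570.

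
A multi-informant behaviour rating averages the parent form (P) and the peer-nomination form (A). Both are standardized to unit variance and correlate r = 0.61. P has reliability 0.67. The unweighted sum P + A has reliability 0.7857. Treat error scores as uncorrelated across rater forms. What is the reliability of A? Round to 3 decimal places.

0.640

Var(P+A) = 2 + 2·0.61 = 3.220.
True-score variance = ρ_P + ρ_A + 2·0.61, so 0.7857 = (0.67 + ρ_A + 1.22) / 3.220.
ρ_A = 0.7857·3.220 − 0.67 − 1.22 = 0.640.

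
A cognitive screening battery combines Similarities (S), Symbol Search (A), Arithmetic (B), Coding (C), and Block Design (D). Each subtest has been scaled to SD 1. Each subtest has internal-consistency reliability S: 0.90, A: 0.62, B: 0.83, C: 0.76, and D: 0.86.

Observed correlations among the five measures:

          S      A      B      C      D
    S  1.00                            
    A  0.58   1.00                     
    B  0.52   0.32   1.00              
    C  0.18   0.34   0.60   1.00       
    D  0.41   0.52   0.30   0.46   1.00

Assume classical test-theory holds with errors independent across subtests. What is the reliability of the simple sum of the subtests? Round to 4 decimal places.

Var(S+A+B+C+D) = 5 + 2·[0.58 + 0.52 + 0.18 + 0.41 + 0.32 + 0.34 + 0.52 + 0.60 + 0.30 + 0.46] = 5 + 8.46 = 13.46.
With uncorrelated errors the cross-covariances are all true-score covariance, so they carry over unchanged; only the diagonal terms shrink to ρᵢσᵢ².
True-score variance = [0.90 + 0.62 + 0.83 + 0.76 + 0.86] + 8.46 = 3.97 + 8.46 = 12.43.
Reliability = 12.43 / 13.46 = 0.9235.

0.9235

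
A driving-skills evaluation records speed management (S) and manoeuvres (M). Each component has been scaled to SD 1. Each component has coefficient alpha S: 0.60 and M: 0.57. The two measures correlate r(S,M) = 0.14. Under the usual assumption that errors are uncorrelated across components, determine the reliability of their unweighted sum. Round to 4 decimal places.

0.6360

Var(S+M) = 2 + 2·[0.14] = 2 + 0.28 = 2.28.
Under uncorrelated errors the observed covariances equal the true-score covariances, so only the own-variance terms attenuate.
True-score variance = [0.60 + 0.57] + 0.28 = 1.17 + 0.28 = 1.45.
Reliability = 1.45 / 2.28 = 0.6360.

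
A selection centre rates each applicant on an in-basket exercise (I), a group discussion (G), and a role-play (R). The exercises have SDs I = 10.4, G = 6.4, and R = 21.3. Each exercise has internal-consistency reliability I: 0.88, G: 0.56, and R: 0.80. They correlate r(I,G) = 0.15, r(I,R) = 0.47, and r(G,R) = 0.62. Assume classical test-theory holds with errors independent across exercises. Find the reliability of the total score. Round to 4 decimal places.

Var(I+G+R) = 10.4² + 6.4² + 21.3² + 2·[10.4·6.4·0.15 + 10.4·21.3·0.47 + 6.4·21.3·0.62] = 602.81 + 397.234 = 1000.04.
Because errors are independent across components, Cov(Tᵢ,Tⱼ) = Cov(Xᵢ,Xⱼ); the off-diagonal part of the true-score variance is the same as above.
True-score variance = [10.4²·0.88 + 6.4²·0.56 + 21.3²·0.80] + 397.234 = 481.07 + 397.234 = 878.304.
Reliability = 878.304 / 1000.04 = 0.8783.

0.8783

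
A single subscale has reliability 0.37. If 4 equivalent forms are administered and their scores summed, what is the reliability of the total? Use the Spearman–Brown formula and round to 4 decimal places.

ρ_k = kρ / (1 + (k−1)ρ) = 4·0.37 / (1 + 3·0.37) = 1.480 / 2.110 = 0.7014.

0.7014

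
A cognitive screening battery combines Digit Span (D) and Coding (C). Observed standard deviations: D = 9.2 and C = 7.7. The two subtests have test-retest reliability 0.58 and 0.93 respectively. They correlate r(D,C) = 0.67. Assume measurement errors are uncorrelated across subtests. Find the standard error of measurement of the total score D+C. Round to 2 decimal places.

6.30

Var(total) = 143.93 + 94.9256 = 238.856.
True-score variance = 104.231 + 94.9256 = 199.156, so reliability = 0.8338.
Error variance = 238.856 − 199.156 = 39.6991; SEM = √39.6991 = 6.30.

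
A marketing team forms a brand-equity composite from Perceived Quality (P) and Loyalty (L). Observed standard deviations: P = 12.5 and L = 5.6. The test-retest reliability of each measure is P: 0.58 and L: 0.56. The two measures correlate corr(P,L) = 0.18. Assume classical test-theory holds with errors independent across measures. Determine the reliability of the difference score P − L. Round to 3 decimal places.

Var(P−L) = 12.5² + 5.6² − 2·12.5·5.6·0.18 = 187.61 − 25.2 = 162.41.
Because errors are independent across components, Cov(Tᵢ,Tⱼ) = Cov(Xᵢ,Xⱼ); the off-diagonal part of the true-score variance is the same as above.
True-score variance = [12.5²·0.58 + 5.6²·0.56] − 25.2 = 108.187 − 25.2 = 82.9866.
Reliability = 82.9866 / 162.41 = 0.511.

0.511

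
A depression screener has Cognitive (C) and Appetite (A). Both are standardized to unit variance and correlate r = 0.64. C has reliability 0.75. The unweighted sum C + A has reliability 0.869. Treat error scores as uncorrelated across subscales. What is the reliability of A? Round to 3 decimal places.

0.820

Var(C+A) = 2 + 2·0.64 = 3.280.
True-score variance = ρ_C + ρ_A + 2·0.64, so 0.869 = (0.75 + ρ_A + 1.28) / 3.280.
ρ_A = 0.869·3.280 − 0.75 − 1.28 = 0.820.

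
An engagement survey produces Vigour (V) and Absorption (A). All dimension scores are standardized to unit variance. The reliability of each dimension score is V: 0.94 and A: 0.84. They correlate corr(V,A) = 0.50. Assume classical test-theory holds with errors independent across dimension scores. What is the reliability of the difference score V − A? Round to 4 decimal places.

0.7800

Var(V−A) = 1 + 1 − 2·0.50 = 2 − 1 = 1.
With uncorrelated errors the cross-covariances are all true-score covariance, so they carry over unchanged; only the diagonal terms shrink to ρᵢσᵢ².
True-score variance = [0.94 + 0.84] − 1 = 1.78 − 1 = 0.78.
Reliability = 0.78 / 1 = 0.7800.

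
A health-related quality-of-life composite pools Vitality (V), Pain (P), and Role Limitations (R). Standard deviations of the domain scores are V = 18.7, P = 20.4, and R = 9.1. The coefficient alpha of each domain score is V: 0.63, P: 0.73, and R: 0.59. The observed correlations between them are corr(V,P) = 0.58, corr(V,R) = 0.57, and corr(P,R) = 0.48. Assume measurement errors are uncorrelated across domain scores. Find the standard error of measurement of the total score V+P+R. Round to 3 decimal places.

Var(total) = 848.66 + 814.725 = 1663.38.
True-score variance = 572.959 + 814.725 = 1387.68, so reliability = 0.8343.
Error variance = 1663.38 − 1387.68 = 275.701; SEM = √275.701 = 16.604.

16.604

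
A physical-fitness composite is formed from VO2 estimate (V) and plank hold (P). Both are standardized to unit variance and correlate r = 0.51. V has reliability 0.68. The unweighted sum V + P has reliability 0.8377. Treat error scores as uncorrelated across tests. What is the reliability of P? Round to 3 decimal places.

Var(V+P) = 2 + 2·0.51 = 3.020.
True-score variance = ρ_V + ρ_P + 2·0.51, so 0.8377 = (0.68 + ρ_P + 1.02) / 3.020.
ρ_P = 0.8377·3.020 − 0.68 − 1.02 = 0.830.

0.830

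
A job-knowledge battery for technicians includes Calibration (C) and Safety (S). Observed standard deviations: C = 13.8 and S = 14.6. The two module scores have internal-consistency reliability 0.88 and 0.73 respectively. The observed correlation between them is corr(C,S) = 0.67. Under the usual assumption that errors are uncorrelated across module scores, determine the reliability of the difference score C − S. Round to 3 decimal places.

Var(C−S) = 13.8² + 14.6² − 2·13.8·14.6·0.67 = 403.6 − 269.983 = 133.617.
Under uncorrelated errors the observed covariances equal the true-score covariances, so only the own-variance terms attenuate.
True-score variance = [13.8²·0.88 + 14.6²·0.73] − 269.983 = 323.194 − 269.983 = 53.2108.
Reliability = 53.2108 / 133.617 = 0.398.

0.398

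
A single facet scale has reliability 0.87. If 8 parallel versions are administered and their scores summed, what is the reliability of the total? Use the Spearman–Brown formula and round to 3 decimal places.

0.982

ρ_k = kρ / (1 + (k−1)ρ) = 8·0.87 / (1 + 7·0.87) = 6.960 / 7.090 = 0.982.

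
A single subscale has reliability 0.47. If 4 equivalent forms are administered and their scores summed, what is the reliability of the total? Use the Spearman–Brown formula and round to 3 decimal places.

ρ_k = kρ / (1 + (k−1)ρ) = 4·0.47 / (1 + 3·0.47) = 1.880 / 2.410 = 0.780.

0.780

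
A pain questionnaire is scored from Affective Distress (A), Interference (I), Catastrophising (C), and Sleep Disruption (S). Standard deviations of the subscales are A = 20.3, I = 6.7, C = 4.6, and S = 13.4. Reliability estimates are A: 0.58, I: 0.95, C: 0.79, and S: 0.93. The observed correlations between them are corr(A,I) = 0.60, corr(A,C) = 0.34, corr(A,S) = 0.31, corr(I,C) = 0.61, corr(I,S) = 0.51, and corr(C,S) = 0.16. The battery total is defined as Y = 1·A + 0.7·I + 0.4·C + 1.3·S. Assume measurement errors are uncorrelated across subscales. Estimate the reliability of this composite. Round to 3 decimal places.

Var(Y) = 20.3² + 0.7²·6.7² + 0.4²·4.6² + 1.3²·13.4² + 2·[0.7·20.3·6.7·0.60 + 0.4·20.3·4.6·0.34 + 1.3·20.3·13.4·0.31 + 0.28·6.7·4.6·0.61 + 0.91·6.7·13.4·0.51 + 0.52·4.6·13.4·0.16] = 740.928 + 463.015 = 1203.94.
Because errors are independent across components, Cov(Tᵢ,Tⱼ) = Cov(Xᵢ,Xⱼ); the off-diagonal part of the true-score variance is the same as above.
True-score variance = [20.3²·0.58 + 0.7²·6.7²·0.95 + 0.4²·4.6²·0.79 + 1.3²·13.4²·0.93] + 463.015 = 544.798 + 463.015 = 1007.81.
Reliability = 1007.81 / 1203.94 = 0.837.

0.837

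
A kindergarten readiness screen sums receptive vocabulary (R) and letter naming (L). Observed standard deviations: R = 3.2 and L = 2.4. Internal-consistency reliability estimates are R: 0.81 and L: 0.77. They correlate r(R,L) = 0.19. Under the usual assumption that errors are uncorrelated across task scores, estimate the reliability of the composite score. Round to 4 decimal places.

0.8271

Var(R+L) = 3.2² + 2.4² + 2·[3.2·2.4·0.19] = 16 + 2.9184 = 18.9184.
Under uncorrelated errors the observed covariances equal the true-score covariances, so only the own-variance terms attenuate.
True-score variance = [3.2²·0.81 + 2.4²·0.77] + 2.9184 = 12.7296 + 2.9184 = 15.648.
Reliability = 15.648 / 18.9184 = 0.8271.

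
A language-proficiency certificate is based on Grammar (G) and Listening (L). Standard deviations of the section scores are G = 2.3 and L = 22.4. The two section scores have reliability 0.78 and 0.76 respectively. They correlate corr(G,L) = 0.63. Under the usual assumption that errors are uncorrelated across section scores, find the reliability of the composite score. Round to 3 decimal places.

Var(G+L) = 2.3² + 22.4² + 2·[2.3·22.4·0.63] = 507.05 + 64.9152 = 571.965.
With uncorrelated errors the cross-covariances are all true-score covariance, so they carry over unchanged; only the diagonal terms shrink to ρᵢσᵢ².
True-score variance = [2.3²·0.78 + 22.4²·0.76] + 64.9152 = 385.464 + 64.9152 = 450.379.
Reliability = 450.379 / 571.965 = 0.787.

0.787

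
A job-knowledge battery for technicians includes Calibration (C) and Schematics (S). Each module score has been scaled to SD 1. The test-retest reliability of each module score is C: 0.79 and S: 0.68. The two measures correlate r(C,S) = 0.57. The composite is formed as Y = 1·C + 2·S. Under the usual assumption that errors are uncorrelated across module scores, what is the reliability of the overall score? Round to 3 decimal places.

Var(Y) = 1 + 2² + 2·[2·0.57] = 5 + 2.28 = 7.28.
Under uncorrelated errors the observed covariances equal the true-score covariances, so only the own-variance terms attenuate.
True-score variance = [0.79 + 2²·0.68] + 2.28 = 3.51 + 2.28 = 5.79.
Reliability = 5.79 / 7.28 = 0.795.

0.795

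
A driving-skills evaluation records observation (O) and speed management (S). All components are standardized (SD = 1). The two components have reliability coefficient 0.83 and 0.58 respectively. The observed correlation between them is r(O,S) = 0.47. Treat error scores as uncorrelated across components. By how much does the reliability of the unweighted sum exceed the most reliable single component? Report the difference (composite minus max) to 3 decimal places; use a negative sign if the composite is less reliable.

-0.031

Var(sum) = 2 + 0.94 = 2.94; true-score variance = 1.41 + 0.94 = 2.35; composite reliability = 0.7993.
Max component reliability = 0.8300.
Difference = 0.7993 − 0.8300 = -0.031.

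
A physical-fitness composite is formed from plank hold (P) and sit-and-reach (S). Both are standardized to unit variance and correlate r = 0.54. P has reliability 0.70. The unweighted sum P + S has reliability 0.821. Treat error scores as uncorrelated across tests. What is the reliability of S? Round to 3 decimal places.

Var(P+S) = 2 + 2·0.54 = 3.080.
True-score variance = ρ_P + ρ_S + 2·0.54, so 0.821 = (0.70 + ρ_S + 1.08) / 3.080.
ρ_S = 0.821·3.080 − 0.70 − 1.08 = 0.749.

0.749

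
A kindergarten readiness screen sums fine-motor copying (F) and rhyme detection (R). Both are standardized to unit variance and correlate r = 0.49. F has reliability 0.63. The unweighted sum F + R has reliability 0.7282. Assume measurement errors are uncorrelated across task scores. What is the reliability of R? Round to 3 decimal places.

Var(F+R) = 2 + 2·0.49 = 2.980.
True-score variance = ρ_F + ρ_R + 2·0.49, so 0.7282 = (0.63 + ρ_R + 0.98) / 2.980.
ρ_R = 0.7282·2.980 − 0.63 − 0.98 = 0.560.

0.560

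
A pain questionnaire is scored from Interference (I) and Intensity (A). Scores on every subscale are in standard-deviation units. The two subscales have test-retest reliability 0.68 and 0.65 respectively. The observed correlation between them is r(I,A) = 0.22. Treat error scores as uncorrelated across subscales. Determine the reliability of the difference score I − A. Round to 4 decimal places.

0.5705

Var(I−A) = 1 + 1 − 2·0.22 = 2 − 0.44 = 1.56.
With uncorrelated errors the cross-covariances are all true-score covariance, so they carry over unchanged; only the diagonal terms shrink to ρᵢσᵢ².
True-score variance = [0.68 + 0.65] − 0.44 = 1.33 − 0.44 = 0.89.
Reliability = 0.89 / 1.56 = 0.5705.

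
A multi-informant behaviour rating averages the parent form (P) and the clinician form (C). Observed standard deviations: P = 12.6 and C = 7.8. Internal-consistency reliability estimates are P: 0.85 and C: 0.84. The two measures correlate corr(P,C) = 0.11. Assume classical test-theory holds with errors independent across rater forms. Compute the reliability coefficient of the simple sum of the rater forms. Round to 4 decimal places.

Var(P+C) = 12.6² + 7.8² + 2·[12.6·7.8·0.11] = 219.6 + 21.6216 = 241.222.
Under uncorrelated errors the observed covariances equal the true-score covariances, so only the own-variance terms attenuate.
True-score variance = [12.6²·0.85 + 7.8²·0.84] + 21.6216 = 186.052 + 21.6216 = 207.673.
Reliability = 207.673 / 241.222 = 0.8609.

0.8609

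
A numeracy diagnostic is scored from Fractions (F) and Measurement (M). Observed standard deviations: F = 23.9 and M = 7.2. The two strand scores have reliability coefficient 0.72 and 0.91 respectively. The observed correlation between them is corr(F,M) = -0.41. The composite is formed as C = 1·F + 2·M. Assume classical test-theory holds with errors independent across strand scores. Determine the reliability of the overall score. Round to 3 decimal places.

0.640

Var(C) = 23.9² + 2²·7.2² + 2·[2·23.9·7.2·(-0.41)] = 778.57 − 282.211 = 496.359.
Under uncorrelated errors the observed covariances equal the true-score covariances, so only the own-variance terms attenuate.
True-score variance = [23.9²·0.72 + 2²·7.2²·0.91] − 282.211 = 599.969 − 282.211 = 317.758.
Reliability = 317.758 / 496.359 = 0.640.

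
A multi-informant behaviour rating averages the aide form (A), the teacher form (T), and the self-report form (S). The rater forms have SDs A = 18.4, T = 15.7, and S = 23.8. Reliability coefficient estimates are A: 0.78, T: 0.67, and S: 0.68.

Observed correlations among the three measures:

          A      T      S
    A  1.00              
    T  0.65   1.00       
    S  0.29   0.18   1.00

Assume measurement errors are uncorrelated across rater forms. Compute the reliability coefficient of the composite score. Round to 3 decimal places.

Var(A+T+S) = 18.4² + 15.7² + 23.8² + 2·[18.4·15.7·0.65 + 18.4·23.8·0.29 + 15.7·23.8·0.18] = 1151.49 + 764.055 = 1915.55.
Because errors are independent across components, Cov(Tᵢ,Tⱼ) = Cov(Xᵢ,Xⱼ); the off-diagonal part of the true-score variance is the same as above.
True-score variance = [18.4²·0.78 + 15.7²·0.67 + 23.8²·0.68] + 764.055 = 814.404 + 764.055 = 1578.46.
Reliability = 1578.46 / 1915.55 = 0.824.

0.824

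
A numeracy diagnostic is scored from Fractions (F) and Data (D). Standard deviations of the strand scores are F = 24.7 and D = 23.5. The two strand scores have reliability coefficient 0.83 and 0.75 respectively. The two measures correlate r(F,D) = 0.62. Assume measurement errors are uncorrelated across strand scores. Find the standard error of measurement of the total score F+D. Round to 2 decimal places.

Var(total) = 1162.34 + 719.758 = 1882.1.
True-score variance = 920.562 + 719.758 = 1640.32, so reliability = 0.8715.
Error variance = 1882.1 − 1640.32 = 241.778; SEM = √241.778 = 15.55.

15.55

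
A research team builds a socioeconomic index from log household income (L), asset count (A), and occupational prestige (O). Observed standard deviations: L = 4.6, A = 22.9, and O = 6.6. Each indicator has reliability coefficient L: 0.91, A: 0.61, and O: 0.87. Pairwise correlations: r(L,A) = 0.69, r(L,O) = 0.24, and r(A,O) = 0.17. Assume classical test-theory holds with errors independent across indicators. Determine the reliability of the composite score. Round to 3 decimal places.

Var(L+A+O) = 4.6² + 22.9² + 6.6² + 2·[4.6·22.9·0.69 + 4.6·6.6·0.24 + 22.9·6.6·0.17] = 589.13 + 211.33 = 800.46.
With uncorrelated errors the cross-covariances are all true-score covariance, so they carry over unchanged; only the diagonal terms shrink to ρᵢσᵢ².
True-score variance = [4.6²·0.91 + 22.9²·0.61 + 6.6²·0.87] + 211.33 = 377.043 + 211.33 = 588.372.
Reliability = 588.372 / 800.46 = 0.735.

0.735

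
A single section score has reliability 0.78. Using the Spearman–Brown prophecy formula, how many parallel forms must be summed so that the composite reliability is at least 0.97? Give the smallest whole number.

10

k ≥ ρ*(1−ρ₁)/(ρ₁(1−ρ*)) = 0.97·0.22 / (0.78·0.03) = 9.120.
Smallest integer k = 10.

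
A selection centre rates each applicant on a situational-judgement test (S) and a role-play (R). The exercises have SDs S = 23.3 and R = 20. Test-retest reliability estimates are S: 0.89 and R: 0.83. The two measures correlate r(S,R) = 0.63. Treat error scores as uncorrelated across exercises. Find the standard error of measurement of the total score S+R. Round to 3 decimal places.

11.301

Var(total) = 942.89 + 587.16 = 1530.05.
True-score variance = 815.172 + 587.16 = 1402.33, so reliability = 0.9165.
Error variance = 1530.05 − 1402.33 = 127.718; SEM = √127.718 = 11.301.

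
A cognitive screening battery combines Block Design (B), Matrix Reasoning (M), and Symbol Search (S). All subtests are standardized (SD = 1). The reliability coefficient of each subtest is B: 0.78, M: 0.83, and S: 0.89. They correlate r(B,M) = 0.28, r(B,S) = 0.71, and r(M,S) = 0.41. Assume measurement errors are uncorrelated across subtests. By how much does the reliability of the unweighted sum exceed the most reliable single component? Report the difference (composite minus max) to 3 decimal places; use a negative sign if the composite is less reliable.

Var(sum) = 3 + 2.8 = 5.8; true-score variance = 2.5 + 2.8 = 5.3; composite reliability = 0.9138.
Max component reliability = 0.8900.
Difference = 0.9138 − 0.8900 = 0.024.

0.024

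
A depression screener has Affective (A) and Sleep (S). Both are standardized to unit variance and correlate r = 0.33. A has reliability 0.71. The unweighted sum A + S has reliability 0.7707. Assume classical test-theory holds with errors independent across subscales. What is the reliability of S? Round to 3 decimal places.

0.680

Var(A+S) = 2 + 2·0.33 = 2.660.
True-score variance = ρ_A + ρ_S + 2·0.33, so 0.7707 = (0.71 + ρ_S + 0.66) / 2.660.
ρ_S = 0.7707·2.660 − 0.71 − 0.66 = 0.680.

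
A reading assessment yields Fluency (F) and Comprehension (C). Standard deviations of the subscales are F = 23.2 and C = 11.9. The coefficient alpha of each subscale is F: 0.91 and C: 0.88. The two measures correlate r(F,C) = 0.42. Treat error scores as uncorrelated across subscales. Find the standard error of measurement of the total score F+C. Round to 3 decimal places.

8.089

Var(total) = 679.85 + 231.907 = 911.757.
True-score variance = 614.415 + 231.907 = 846.322, so reliability = 0.9282.
Error variance = 911.757 − 846.322 = 65.4348; SEM = √65.4348 = 8.089.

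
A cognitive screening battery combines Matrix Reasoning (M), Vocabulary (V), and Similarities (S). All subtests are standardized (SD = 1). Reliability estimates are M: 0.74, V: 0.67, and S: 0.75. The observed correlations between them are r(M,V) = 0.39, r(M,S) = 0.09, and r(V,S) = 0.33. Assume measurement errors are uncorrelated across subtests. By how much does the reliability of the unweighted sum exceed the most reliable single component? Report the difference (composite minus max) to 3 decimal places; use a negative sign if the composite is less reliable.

0.068

Var(sum) = 3 + 1.62 = 4.62; true-score variance = 2.16 + 1.62 = 3.78; composite reliability = 0.8182.
Max component reliability = 0.7500.
Difference = 0.8182 − 0.7500 = 0.068.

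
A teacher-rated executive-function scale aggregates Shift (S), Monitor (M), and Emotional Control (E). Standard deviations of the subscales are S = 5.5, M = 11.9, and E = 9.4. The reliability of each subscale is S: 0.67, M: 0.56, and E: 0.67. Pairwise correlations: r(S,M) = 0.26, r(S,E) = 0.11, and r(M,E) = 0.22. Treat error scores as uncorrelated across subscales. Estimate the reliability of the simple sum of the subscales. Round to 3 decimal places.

0.714

Var(S+M+E) = 5.5² + 11.9² + 9.4² + 2·[5.5·11.9·0.26 + 5.5·9.4·0.11 + 11.9·9.4·0.22] = 260.22 + 94.6264 = 354.846.
With uncorrelated errors the cross-covariances are all true-score covariance, so they carry over unchanged; only the diagonal terms shrink to ρᵢσᵢ².
True-score variance = [5.5²·0.67 + 11.9²·0.56 + 9.4²·0.67] + 94.6264 = 158.77 + 94.6264 = 253.397.
Reliability = 253.397 / 354.846 = 0.714.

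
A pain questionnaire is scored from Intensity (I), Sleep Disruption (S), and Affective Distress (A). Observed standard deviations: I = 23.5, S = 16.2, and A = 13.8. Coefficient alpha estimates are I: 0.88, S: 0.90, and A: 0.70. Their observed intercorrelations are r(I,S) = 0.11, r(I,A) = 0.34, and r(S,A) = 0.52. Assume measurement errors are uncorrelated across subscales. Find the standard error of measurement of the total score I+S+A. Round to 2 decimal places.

12.23

Var(total) = 1005.13 + 536.78 = 1541.91.
True-score variance = 855.484 + 536.78 = 1392.26, so reliability = 0.9029.
Error variance = 1541.91 − 1392.26 = 149.646; SEM = √149.646 = 12.23.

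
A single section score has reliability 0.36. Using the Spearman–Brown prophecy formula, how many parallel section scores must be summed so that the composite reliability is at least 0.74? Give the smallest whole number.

6

k ≥ ρ*(1−ρ₁)/(ρ₁(1−ρ*)) = 0.74·0.64 / (0.36·0.26) = 5.060.
Smallest integer k = 6.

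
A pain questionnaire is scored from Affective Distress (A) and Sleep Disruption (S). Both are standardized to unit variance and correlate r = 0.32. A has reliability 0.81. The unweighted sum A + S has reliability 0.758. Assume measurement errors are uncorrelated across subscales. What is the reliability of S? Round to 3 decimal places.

0.551

Var(A+S) = 2 + 2·0.32 = 2.640.
True-score variance = ρ_A + ρ_S + 2·0.32, so 0.758 = (0.81 + ρ_S + 0.64) / 2.640.
ρ_S = 0.758·2.640 − 0.81 − 0.64 = 0.551.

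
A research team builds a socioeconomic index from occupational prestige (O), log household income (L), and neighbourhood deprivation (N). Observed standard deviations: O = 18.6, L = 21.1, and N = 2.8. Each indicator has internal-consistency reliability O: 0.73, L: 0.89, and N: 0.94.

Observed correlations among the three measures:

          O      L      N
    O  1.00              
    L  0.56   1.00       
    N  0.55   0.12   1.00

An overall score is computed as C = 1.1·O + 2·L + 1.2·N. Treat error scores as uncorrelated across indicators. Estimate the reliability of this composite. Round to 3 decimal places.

0.906

Var(C) = 1.1²·18.6² + 2²·21.1² + 1.2²·2.8² + 2·[2.2·18.6·21.1·0.56 + 1.32·18.6·2.8·0.55 + 2.4·21.1·2.8·0.12] = 2210.74 + 1076.67 = 3287.41.
Because errors are independent across components, Cov(Tᵢ,Tⱼ) = Cov(Xᵢ,Xⱼ); the off-diagonal part of the true-score variance is the same as above.
True-score variance = [1.1²·18.6²·0.73 + 2²·21.1²·0.89 + 1.2²·2.8²·0.94] + 1076.67 = 1901.15 + 1076.67 = 2977.82.
Reliability = 2977.82 / 3287.41 = 0.906.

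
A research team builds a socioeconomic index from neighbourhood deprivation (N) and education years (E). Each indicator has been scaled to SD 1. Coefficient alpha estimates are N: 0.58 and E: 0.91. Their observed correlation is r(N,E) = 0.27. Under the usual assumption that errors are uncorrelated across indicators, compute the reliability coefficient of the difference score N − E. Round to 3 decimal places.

Var(N−E) = 1 + 1 − 2·0.27 = 2 − 0.54 = 1.46.
Because errors are independent across components, Cov(Tᵢ,Tⱼ) = Cov(Xᵢ,Xⱼ); the off-diagonal part of the true-score variance is the same as above.
True-score variance = [0.58 + 0.91] − 0.54 = 1.49 − 0.54 = 0.95.
Reliability = 0.95 / 1.46 = 0.651.

0.651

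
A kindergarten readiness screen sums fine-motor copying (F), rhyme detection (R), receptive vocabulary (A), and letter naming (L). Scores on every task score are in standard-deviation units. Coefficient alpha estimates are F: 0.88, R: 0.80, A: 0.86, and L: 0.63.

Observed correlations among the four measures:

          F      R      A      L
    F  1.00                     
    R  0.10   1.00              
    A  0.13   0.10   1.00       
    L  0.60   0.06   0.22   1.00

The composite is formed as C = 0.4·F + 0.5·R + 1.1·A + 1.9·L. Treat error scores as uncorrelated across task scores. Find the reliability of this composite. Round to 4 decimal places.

0.7884

Var(C) = 0.4² + 0.5² + 1.1² + 1.9² + 2·[0.2·0.10 + 0.44·0.13 + 0.76·0.60 + 0.55·0.10 + 0.95·0.06 + 2.09·0.22] = 5.23 + 2.21 = 7.44.
Because errors are independent across components, Cov(Tᵢ,Tⱼ) = Cov(Xᵢ,Xⱼ); the off-diagonal part of the true-score variance is the same as above.
True-score variance = [0.4²·0.88 + 0.5²·0.80 + 1.1²·0.86 + 1.9²·0.63] + 2.21 = 3.6557 + 2.21 = 5.8657.
Reliability = 5.8657 / 7.44 = 0.7884.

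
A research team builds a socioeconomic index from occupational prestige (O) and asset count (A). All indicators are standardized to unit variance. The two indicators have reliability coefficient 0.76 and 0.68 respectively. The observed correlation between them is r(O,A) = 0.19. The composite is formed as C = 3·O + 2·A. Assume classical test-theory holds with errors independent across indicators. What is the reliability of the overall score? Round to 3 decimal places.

Var(C) = 3² + 2² + 2·[6·0.19] = 13 + 2.28 = 15.28.
With uncorrelated errors the cross-covariances are all true-score covariance, so they carry over unchanged; only the diagonal terms shrink to ρᵢσᵢ².
True-score variance = [3²·0.76 + 2²·0.68] + 2.28 = 9.56 + 2.28 = 11.84.
Reliability = 11.84 / 15.28 = 0.775.

0.775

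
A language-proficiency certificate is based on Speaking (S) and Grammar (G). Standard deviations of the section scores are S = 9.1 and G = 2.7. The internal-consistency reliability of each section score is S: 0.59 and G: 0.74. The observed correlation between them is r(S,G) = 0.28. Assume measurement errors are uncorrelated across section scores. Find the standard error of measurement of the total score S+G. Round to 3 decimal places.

5.987

Var(total) = 90.1 + 13.7592 = 103.859.
True-score variance = 54.2525 + 13.7592 = 68.0117, so reliability = 0.6548.
Error variance = 103.859 − 68.0117 = 35.8475; SEM = √35.8475 = 5.987.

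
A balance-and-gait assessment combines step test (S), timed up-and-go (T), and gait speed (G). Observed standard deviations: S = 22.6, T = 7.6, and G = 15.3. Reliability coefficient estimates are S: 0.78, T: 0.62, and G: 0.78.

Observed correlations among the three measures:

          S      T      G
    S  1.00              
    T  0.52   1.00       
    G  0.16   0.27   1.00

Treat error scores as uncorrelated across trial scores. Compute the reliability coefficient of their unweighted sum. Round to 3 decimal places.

0.839

Var(S+T+G) = 22.6² + 7.6² + 15.3² + 2·[22.6·7.6·0.52 + 22.6·15.3·0.16 + 7.6·15.3·0.27] = 802.61 + 352.071 = 1154.68.
Under uncorrelated errors the observed covariances equal the true-score covariances, so only the own-variance terms attenuate.
True-score variance = [22.6²·0.78 + 7.6²·0.62 + 15.3²·0.78] + 352.071 = 616.794 + 352.071 = 968.865.
Reliability = 968.865 / 1154.68 = 0.839.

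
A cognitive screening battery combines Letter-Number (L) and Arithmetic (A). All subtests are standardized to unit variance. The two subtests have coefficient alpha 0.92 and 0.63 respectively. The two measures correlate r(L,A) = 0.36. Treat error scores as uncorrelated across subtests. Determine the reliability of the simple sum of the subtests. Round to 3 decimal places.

Var(L+A) = 2 + 2·[0.36] = 2 + 0.72 = 2.72.
With uncorrelated errors the cross-covariances are all true-score covariance, so they carry over unchanged; only the diagonal terms shrink to ρᵢσᵢ².
True-score variance = [0.92 + 0.63] + 0.72 = 1.55 + 0.72 = 2.27.
Reliability = 2.27 / 2.72 = 0.835.

0.835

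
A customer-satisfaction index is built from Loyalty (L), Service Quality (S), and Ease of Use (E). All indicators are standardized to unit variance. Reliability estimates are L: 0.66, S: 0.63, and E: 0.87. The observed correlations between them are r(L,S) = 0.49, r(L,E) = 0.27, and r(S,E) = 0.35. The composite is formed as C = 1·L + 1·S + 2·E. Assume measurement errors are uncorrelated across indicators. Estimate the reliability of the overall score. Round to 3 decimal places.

0.870

Var(C) = 1 + 1 + 2² + 2·[0.49 + 2·0.27 + 2·0.35] = 6 + 3.46 = 9.46.
Under uncorrelated errors the observed covariances equal the true-score covariances, so only the own-variance terms attenuate.
True-score variance = [0.66 + 0.63 + 2²·0.87] + 3.46 = 4.77 + 3.46 = 8.23.
Reliability = 8.23 / 9.46 = 0.870.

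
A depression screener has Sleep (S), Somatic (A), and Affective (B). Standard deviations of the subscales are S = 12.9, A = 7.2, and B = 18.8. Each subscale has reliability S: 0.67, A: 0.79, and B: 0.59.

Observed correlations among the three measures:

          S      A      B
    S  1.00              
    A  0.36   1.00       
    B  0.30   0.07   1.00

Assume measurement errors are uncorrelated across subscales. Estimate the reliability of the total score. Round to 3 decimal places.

0.738

Var(S+A+B) = 12.9² + 7.2² + 18.8² + 2·[12.9·7.2·0.36 + 12.9·18.8·0.30 + 7.2·18.8·0.07] = 571.69 + 231.336 = 803.026.
With uncorrelated errors the cross-covariances are all true-score covariance, so they carry over unchanged; only the diagonal terms shrink to ρᵢσᵢ².
True-score variance = [12.9²·0.67 + 7.2²·0.79 + 18.8²·0.59] + 231.336 = 360.978 + 231.336 = 592.314.
Reliability = 592.314 / 803.026 = 0.738.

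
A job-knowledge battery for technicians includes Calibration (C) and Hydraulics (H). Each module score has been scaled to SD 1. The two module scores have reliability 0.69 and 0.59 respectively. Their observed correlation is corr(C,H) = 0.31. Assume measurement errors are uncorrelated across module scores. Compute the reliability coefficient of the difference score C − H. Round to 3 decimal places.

0.478

Var(C−H) = 1 + 1 − 2·0.31 = 2 − 0.62 = 1.38.
Because errors are independent across components, Cov(Tᵢ,Tⱼ) = Cov(Xᵢ,Xⱼ); the off-diagonal part of the true-score variance is the same as above.
True-score variance = [0.69 + 0.59] − 0.62 = 1.28 − 0.62 = 0.66.
Reliability = 0.66 / 1.38 = 0.478.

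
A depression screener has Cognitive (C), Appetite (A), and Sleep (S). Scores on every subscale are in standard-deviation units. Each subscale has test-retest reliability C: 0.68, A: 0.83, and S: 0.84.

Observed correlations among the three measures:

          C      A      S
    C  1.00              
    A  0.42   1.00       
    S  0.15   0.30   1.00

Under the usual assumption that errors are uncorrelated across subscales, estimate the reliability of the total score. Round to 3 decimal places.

0.863

Var(C+A+S) = 3 + 2·[0.42 + 0.15 + 0.30] = 3 + 1.74 = 4.74.
With uncorrelated errors the cross-covariances are all true-score covariance, so they carry over unchanged; only the diagonal terms shrink to ρᵢσᵢ².
True-score variance = [0.68 + 0.83 + 0.84] + 1.74 = 2.35 + 1.74 = 4.09.
Reliability = 4.09 / 4.74 = 0.863.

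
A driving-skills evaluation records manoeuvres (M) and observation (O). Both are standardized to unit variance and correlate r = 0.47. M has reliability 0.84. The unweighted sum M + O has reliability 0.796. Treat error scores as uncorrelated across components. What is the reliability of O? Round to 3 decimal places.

Var(M+O) = 2 + 2·0.47 = 2.940.
True-score variance = ρ_M + ρ_O + 2·0.47, so 0.796 = (0.84 + ρ_O + 0.94) / 2.940.
ρ_O = 0.796·2.940 − 0.84 − 0.94 = 0.560.

0.560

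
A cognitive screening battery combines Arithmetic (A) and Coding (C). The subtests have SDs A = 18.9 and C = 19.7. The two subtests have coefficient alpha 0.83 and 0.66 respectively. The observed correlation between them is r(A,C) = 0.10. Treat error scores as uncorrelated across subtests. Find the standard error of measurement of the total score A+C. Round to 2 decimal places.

Var(total) = 745.3 + 74.466 = 819.766.
True-score variance = 552.624 + 74.466 = 627.09, so reliability = 0.7650.
Error variance = 819.766 − 627.09 = 192.676; SEM = √192.676 = 13.88.

13.88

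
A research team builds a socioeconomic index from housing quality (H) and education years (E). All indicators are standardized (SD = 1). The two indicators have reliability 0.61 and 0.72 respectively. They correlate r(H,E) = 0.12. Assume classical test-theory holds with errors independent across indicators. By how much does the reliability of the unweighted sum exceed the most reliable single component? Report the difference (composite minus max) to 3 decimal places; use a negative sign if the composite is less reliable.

-0.019

Var(sum) = 2 + 0.24 = 2.24; true-score variance = 1.33 + 0.24 = 1.57; composite reliability = 0.7009.
Max component reliability = 0.7200.
Difference = 0.7009 − 0.7200 = -0.019.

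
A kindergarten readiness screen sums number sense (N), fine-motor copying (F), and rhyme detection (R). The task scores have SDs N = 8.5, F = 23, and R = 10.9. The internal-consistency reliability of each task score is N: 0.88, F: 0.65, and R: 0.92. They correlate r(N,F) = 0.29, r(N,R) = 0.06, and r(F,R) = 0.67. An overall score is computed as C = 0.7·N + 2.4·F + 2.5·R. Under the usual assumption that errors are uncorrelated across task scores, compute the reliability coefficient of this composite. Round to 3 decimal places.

0.813

Var(C) = 0.7²·8.5² + 2.4²·23² + 2.5²·10.9² + 2·[1.68·8.5·23·0.29 + 1.75·8.5·10.9·0.06 + 6·23·10.9·0.67] = 3825.01 + 2225.58 = 6050.58.
Because errors are independent across components, Cov(Tᵢ,Tⱼ) = Cov(Xᵢ,Xⱼ); the off-diagonal part of the true-score variance is the same as above.
True-score variance = [0.7²·8.5²·0.88 + 2.4²·23²·0.65 + 2.5²·10.9²·0.92] + 2225.58 = 2694.89 + 2225.58 = 4920.47.
Reliability = 4920.47 / 6050.58 = 0.813.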